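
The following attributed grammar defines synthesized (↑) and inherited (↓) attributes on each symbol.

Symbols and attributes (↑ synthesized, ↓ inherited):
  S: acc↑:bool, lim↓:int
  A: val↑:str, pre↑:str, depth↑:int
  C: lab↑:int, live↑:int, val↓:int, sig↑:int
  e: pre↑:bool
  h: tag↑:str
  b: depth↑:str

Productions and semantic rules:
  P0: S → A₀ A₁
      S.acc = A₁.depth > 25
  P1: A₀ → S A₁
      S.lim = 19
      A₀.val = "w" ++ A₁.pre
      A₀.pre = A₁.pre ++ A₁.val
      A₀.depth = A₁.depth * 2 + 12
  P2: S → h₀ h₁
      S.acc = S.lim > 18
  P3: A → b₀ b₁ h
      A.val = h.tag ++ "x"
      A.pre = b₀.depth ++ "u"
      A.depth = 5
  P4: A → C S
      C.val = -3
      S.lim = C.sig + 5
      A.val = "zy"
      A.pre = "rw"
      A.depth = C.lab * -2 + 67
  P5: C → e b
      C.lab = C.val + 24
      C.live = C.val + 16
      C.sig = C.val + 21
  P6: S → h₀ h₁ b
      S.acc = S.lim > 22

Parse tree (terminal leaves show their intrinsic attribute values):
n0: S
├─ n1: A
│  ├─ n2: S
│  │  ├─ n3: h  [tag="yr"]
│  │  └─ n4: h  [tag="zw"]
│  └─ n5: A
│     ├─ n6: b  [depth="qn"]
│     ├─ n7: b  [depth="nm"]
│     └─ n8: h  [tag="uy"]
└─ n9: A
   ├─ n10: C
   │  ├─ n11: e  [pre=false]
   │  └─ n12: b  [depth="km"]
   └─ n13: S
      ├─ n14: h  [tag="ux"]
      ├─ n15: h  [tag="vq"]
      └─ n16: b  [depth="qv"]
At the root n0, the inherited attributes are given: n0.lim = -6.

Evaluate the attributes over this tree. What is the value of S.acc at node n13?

true

1. n0.lim = -6  [given at root]
2. n2.lim = 19  [19]
3. n3.tag = "yr"  [terminal]
4. n4.tag = "zw"  [terminal]
5. n2.acc = true  [S.lim > 18]
6. n6.depth = "qn"  [terminal]
7. n7.depth = "nm"  [terminal]
8. n8.tag = "uy"  [terminal]
9. n5.val = "uyx"  [h.tag ++ "x"]
10. n5.pre = "qnu"  [b₀.depth ++ "u"]
11. n5.depth = 5  [5]
12. n1.val = "wqnu"  ["w" ++ A₁.pre]
13. n1.pre = "qnuuyx"  [A₁.pre ++ A₁.val]
14. n1.depth = 22  [A₁.depth * 2 + 12]
15. n10.val = -3  [-3]
16. n11.pre = false  [terminal]
17. n12.depth = "km"  [terminal]
18. n10.lab = 21  [C.val + 24]
19. n10.live = 13  [C.val + 16]
20. n10.sig = 18  [C.val + 21]
21. n13.lim = 23  [C.sig + 5]
22. n14.tag = "ux"  [terminal]
23. n15.tag = "vq"  [terminal]
24. n16.depth = "qv"  [terminal]
25. n13.acc = true  [S.lim > 22]
26. n9.val = "zy"  ["zy"]
27. n9.pre = "rw"  ["rw"]
28. n9.depth = 25  [C.lab * -2 + 67]
29. n0.acc = false  [A₁.depth > 25]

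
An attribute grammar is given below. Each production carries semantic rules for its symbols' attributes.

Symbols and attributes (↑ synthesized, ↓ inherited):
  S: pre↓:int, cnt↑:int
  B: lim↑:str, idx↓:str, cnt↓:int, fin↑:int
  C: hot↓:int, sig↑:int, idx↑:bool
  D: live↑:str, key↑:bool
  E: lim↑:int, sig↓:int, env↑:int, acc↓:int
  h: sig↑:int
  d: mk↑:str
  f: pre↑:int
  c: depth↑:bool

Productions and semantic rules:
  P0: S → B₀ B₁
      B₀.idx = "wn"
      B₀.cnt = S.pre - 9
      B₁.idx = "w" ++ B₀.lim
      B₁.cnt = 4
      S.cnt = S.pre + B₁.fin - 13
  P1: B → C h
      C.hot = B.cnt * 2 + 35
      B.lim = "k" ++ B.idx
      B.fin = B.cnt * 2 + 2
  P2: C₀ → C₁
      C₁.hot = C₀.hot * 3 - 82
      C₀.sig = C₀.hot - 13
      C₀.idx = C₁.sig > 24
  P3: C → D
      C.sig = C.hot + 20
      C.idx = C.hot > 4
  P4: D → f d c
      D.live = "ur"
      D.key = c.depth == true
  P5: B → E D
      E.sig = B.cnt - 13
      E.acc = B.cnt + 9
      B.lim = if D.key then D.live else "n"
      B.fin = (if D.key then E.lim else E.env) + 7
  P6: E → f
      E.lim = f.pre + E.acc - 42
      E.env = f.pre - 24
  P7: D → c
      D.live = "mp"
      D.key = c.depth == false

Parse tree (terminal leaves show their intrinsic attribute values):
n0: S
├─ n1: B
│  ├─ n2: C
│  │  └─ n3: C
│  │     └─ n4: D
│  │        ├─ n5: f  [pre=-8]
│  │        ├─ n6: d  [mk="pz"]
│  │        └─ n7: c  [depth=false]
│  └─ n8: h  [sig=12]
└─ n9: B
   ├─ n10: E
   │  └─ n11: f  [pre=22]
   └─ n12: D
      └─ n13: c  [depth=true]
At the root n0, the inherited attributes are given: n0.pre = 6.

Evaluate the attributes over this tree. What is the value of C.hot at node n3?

1. n0.pre = 6  [given at root]
2. n1.idx = "wn"  ["wn"]
3. n1.cnt = -3  [S.pre - 9]
4. n2.hot = 29  [B.cnt * 2 + 35]
5. n3.hot = 5  [C₀.hot * 3 - 82]
6. n5.pre = -8  [terminal]
7. n6.mk = "pz"  [terminal]
8. n7.depth = false  [terminal]
9. n4.live = "ur"  ["ur"]
10. n4.key = false  [c.depth == true]
11. n3.sig = 25  [C.hot + 20]
12. n3.idx = true  [C.hot > 4]
13. n2.sig = 16  [C₀.hot - 13]
14. n2.idx = true  [C₁.sig > 24]
15. n8.sig = 12  [terminal]
16. n1.lim = "kwn"  ["k" ++ B.idx]
17. n1.fin = -4  [B.cnt * 2 + 2]
18. n9.idx = "wkwn"  ["w" ++ B₀.lim]
19. n9.cnt = 4  [4]
20. n10.sig = -9  [B.cnt - 13]
21. n10.acc = 13  [B.cnt + 9]
22. n11.pre = 22  [terminal]
23. n10.lim = -7  [f.pre + E.acc - 42]
24. n10.env = -2  [f.pre - 24]
25. n13.depth = true  [terminal]
26. n12.live = "mp"  ["mp"]
27. n12.key = false  [c.depth == false]
28. n9.lim = "n"  [if D.key then D.live else "n"]
29. n9.fin = 5  [(if D.key then E.lim else E.env) + 7]
30. n0.cnt = -2  [S.pre + B₁.fin - 13]

5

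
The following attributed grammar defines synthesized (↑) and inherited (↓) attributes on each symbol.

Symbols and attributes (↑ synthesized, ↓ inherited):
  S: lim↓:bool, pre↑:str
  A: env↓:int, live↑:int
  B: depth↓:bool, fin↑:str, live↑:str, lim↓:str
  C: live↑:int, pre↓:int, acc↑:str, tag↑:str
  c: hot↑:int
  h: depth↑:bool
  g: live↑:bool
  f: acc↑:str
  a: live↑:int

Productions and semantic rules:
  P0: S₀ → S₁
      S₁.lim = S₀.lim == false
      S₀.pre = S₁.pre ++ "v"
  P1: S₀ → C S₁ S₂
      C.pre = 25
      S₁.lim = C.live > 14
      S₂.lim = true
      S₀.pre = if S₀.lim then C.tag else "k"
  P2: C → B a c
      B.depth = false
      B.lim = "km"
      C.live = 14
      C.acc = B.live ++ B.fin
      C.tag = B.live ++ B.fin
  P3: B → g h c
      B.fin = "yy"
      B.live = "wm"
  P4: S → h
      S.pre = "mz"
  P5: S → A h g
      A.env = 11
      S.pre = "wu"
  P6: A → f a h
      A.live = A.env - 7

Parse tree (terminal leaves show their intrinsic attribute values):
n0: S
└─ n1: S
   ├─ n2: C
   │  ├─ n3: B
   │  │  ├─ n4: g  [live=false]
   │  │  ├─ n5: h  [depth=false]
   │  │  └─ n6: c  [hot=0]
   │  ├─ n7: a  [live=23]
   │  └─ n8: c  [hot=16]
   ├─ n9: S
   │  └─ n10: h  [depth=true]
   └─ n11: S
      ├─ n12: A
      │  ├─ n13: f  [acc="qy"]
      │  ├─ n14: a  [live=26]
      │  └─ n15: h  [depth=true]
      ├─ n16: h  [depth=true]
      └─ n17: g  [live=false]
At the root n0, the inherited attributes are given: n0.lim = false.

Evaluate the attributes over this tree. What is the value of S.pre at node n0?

"wmyyv"

1. n0.lim = false  [given at root]
2. n1.lim = true  [S₀.lim == false]
3. n2.pre = 25  [25]
4. n3.depth = false  [false]
5. n3.lim = "km"  ["km"]
6. n4.live = false  [terminal]
7. n5.depth = false  [terminal]
8. n6.hot = 0  [terminal]
9. n3.fin = "yy"  ["yy"]
10. n3.live = "wm"  ["wm"]
11. n7.live = 23  [terminal]
12. n8.hot = 16  [terminal]
13. n2.live = 14  [14]
14. n2.acc = "wmyy"  [B.live ++ B.fin]
15. n2.tag = "wmyy"  [B.live ++ B.fin]
16. n9.lim = false  [C.live > 14]
17. n10.depth = true  [terminal]
18. n9.pre = "mz"  ["mz"]
19. n11.lim = true  [true]
20. n12.env = 11  [11]
21. n13.acc = "qy"  [terminal]
22. n14.live = 26  [terminal]
23. n15.depth = true  [terminal]
24. n12.live = 4  [A.env - 7]
25. n16.depth = true  [terminal]
26. n17.live = false  [terminal]
27. n11.pre = "wu"  ["wu"]
28. n1.pre = "wmyy"  [if S₀.lim then C.tag else "k"]
29. n0.pre = "wmyyv"  [S₁.pre ++ "v"]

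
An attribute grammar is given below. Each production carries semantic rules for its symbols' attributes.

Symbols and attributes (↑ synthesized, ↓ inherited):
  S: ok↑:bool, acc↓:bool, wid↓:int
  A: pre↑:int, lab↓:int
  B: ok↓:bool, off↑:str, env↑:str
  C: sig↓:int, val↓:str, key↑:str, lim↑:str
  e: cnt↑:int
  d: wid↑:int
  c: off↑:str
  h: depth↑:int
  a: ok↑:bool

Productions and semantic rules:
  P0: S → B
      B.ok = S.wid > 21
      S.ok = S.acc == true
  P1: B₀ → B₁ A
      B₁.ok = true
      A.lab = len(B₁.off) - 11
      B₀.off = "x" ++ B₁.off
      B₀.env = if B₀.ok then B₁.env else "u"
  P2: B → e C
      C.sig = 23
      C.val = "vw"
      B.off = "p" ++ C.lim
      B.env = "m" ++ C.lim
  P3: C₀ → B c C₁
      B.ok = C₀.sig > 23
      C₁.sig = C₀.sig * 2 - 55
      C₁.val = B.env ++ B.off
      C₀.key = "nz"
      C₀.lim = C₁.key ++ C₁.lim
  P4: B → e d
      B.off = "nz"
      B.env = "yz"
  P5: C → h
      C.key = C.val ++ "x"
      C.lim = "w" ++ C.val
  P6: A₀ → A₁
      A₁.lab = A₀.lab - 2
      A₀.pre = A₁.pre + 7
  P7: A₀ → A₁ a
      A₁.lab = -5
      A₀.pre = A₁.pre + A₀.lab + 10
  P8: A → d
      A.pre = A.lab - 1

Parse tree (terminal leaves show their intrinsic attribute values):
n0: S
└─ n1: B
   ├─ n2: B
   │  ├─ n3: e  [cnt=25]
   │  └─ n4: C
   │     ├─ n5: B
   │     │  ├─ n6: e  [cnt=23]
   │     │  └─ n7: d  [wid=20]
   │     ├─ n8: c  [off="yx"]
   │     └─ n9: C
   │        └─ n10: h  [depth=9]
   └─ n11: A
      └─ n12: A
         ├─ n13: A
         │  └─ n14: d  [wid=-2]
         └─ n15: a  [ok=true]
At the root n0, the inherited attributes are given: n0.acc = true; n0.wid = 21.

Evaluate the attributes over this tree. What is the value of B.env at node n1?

1. n0.acc = true  [given at root]
2. n0.wid = 21  [given at root]
3. n1.ok = false  [S.wid > 21]
4. n2.ok = true  [true]
5. n3.cnt = 25  [terminal]
6. n4.sig = 23  [23]
7. n4.val = "vw"  ["vw"]
8. n5.ok = false  [C₀.sig > 23]
9. n6.cnt = 23  [terminal]
10. n7.wid = 20  [terminal]
11. n5.off = "nz"  ["nz"]
12. n5.env = "yz"  ["yz"]
13. n8.off = "yx"  [terminal]
14. n9.sig = -9  [C₀.sig * 2 - 55]
15. n9.val = "yznz"  [B.env ++ B.off]
16. n10.depth = 9  [terminal]
17. n9.key = "yznzx"  [C.val ++ "x"]
18. n9.lim = "wyznz"  ["w" ++ C.val]
19. n4.key = "nz"  ["nz"]
20. n4.lim = "yznzxwyznz"  [C₁.key ++ C₁.lim]
21. n2.off = "pyznzxwyznz"  ["p" ++ C.lim]
22. n2.env = "myznzxwyznz"  ["m" ++ C.lim]
23. n11.lab = 0  [len(B₁.off) - 11]
24. n12.lab = -2  [A₀.lab - 2]
25. n13.lab = -5  [-5]
26. n14.wid = -2  [terminal]
27. n13.pre = -6  [A.lab - 1]
28. n15.ok = true  [terminal]
29. n12.pre = 2  [A₁.pre + A₀.lab + 10]
30. n11.pre = 9  [A₁.pre + 7]
31. n1.off = "xpyznzxwyznz"  ["x" ++ B₁.off]
32. n1.env = "u"  [if B₀.ok then B₁.env else "u"]
33. n0.ok = true  [S.acc == true]

"u"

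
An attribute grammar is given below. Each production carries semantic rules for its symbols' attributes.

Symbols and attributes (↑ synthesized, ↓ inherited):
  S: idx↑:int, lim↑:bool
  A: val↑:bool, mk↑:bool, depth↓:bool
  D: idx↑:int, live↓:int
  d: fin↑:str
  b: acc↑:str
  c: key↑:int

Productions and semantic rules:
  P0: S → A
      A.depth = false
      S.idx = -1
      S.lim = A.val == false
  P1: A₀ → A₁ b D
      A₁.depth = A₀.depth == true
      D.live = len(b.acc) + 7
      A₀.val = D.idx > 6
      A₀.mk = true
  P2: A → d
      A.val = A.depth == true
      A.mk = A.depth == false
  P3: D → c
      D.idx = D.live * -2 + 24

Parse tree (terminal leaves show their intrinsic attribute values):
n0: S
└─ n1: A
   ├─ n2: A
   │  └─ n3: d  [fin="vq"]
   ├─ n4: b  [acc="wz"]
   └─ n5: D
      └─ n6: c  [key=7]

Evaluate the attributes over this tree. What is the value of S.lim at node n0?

true

1. n1.depth = false  [false]
2. n2.depth = false  [A₀.depth == true]
3. n3.fin = "vq"  [terminal]
4. n2.val = false  [A.depth == true]
5. n2.mk = true  [A.depth == false]
6. n4.acc = "wz"  [terminal]
7. n5.live = 9  [len(b.acc) + 7]
8. n6.key = 7  [terminal]
9. n5.idx = 6  [D.live * -2 + 24]
10. n1.val = false  [D.idx > 6]
11. n1.mk = true  [true]
12. n0.idx = -1  [-1]
13. n0.lim = true  [A.val == false]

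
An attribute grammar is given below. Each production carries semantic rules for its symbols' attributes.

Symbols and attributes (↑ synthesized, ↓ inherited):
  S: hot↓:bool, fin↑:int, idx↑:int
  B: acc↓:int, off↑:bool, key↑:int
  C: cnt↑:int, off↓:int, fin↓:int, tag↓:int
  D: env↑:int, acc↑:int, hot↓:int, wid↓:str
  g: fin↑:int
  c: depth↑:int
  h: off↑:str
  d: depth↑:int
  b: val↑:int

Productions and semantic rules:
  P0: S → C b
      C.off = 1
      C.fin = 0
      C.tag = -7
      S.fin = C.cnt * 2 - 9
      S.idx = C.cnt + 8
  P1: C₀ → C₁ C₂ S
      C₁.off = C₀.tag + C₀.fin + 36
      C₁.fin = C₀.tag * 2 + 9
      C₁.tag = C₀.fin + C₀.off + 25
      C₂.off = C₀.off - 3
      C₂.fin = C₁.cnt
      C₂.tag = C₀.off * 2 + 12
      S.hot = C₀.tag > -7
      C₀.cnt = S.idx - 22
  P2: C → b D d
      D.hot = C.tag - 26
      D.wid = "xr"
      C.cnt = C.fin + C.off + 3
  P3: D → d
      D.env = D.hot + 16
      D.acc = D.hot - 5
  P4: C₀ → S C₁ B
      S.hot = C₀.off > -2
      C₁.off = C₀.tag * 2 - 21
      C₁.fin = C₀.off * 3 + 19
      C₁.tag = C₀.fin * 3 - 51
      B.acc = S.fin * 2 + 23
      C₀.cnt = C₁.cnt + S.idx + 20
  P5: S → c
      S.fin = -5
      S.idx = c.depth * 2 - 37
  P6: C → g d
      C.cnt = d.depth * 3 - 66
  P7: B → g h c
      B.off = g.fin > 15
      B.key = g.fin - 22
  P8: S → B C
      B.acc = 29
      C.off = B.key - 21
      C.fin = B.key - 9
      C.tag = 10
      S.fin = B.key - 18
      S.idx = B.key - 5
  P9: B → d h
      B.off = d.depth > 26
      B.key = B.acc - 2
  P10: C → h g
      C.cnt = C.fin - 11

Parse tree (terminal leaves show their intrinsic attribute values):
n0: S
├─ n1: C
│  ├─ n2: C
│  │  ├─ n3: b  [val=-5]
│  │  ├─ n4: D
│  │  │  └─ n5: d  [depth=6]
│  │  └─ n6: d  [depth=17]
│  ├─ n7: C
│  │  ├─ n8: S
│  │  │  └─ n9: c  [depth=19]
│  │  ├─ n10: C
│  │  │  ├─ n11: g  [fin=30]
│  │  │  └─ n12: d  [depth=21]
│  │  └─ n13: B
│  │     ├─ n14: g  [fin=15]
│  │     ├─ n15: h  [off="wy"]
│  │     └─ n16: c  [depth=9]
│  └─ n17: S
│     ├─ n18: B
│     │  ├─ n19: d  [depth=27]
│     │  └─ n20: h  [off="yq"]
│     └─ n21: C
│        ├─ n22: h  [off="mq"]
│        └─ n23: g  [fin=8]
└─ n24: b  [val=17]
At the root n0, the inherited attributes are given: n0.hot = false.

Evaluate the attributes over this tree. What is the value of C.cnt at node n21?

1. n0.hot = false  [given at root]
2. n1.off = 1  [1]
3. n1.fin = 0  [0]
4. n1.tag = -7  [-7]
5. n2.off = 29  [C₀.tag + C₀.fin + 36]
6. n2.fin = -5  [C₀.tag * 2 + 9]
7. n2.tag = 26  [C₀.fin + C₀.off + 25]
8. n3.val = -5  [terminal]
9. n4.hot = 0  [C.tag - 26]
10. n4.wid = "xr"  ["xr"]
11. n5.depth = 6  [terminal]
12. n4.env = 16  [D.hot + 16]
13. n4.acc = -5  [D.hot - 5]
14. n6.depth = 17  [terminal]
15. n2.cnt = 27  [C.fin + C.off + 3]
16. n7.off = -2  [C₀.off - 3]
17. n7.fin = 27  [C₁.cnt]
18. n7.tag = 14  [C₀.off * 2 + 12]
19. n8.hot = false  [C₀.off > -2]
20. n9.depth = 19  [terminal]
21. n8.fin = -5  [-5]
22. n8.idx = 1  [c.depth * 2 - 37]
23. n10.off = 7  [C₀.tag * 2 - 21]
24. n10.fin = 13  [C₀.off * 3 + 19]
25. n10.tag = 30  [C₀.fin * 3 - 51]
26. n11.fin = 30  [terminal]
27. n12.depth = 21  [terminal]
28. n10.cnt = -3  [d.depth * 3 - 66]
29. n13.acc = 13  [S.fin * 2 + 23]
30. n14.fin = 15  [terminal]
31. n15.off = "wy"  [terminal]
32. n16.depth = 9  [terminal]
33. n13.off = false  [g.fin > 15]
34. n13.key = -7  [g.fin - 22]
35. n7.cnt = 18  [C₁.cnt + S.idx + 20]
36. n17.hot = false  [C₀.tag > -7]
37. n18.acc = 29  [29]
38. n19.depth = 27  [terminal]
39. n20.off = "yq"  [terminal]
40. n18.off = true  [d.depth > 26]
41. n18.key = 27  [B.acc - 2]
42. n21.off = 6  [B.key - 21]
43. n21.fin = 18  [B.key - 9]
44. n21.tag = 10  [10]
45. n22.off = "mq"  [terminal]
46. n23.fin = 8  [terminal]
47. n21.cnt = 7  [C.fin - 11]
48. n17.fin = 9  [B.key - 18]
49. n17.idx = 22  [B.key - 5]
50. n1.cnt = 0  [S.idx - 22]
51. n24.val = 17  [terminal]
52. n0.fin = -9  [C.cnt * 2 - 9]
53. n0.idx = 8  [C.cnt + 8]

7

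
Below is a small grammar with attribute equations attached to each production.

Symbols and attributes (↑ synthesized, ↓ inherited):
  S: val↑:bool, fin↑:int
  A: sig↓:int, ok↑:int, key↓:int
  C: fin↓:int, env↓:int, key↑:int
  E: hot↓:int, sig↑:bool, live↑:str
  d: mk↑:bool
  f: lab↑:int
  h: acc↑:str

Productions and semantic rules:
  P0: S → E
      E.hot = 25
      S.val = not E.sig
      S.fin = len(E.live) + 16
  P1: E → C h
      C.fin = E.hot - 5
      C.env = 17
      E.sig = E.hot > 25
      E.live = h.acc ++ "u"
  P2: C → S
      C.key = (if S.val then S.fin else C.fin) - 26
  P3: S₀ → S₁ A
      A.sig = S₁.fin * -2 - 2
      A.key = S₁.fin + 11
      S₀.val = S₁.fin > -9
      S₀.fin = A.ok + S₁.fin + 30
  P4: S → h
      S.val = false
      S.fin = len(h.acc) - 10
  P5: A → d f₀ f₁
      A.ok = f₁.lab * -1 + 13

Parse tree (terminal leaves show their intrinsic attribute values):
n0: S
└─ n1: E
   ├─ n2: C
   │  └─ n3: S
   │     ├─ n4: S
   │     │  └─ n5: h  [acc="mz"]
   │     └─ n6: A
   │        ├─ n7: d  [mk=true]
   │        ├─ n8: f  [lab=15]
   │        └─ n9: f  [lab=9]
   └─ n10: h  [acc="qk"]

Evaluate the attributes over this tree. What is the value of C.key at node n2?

0

1. n1.hot = 25  [25]
2. n2.fin = 20  [E.hot - 5]
3. n2.env = 17  [17]
4. n5.acc = "mz"  [terminal]
5. n4.val = false  [false]
6. n4.fin = -8  [len(h.acc) - 10]
7. n6.sig = 14  [S₁.fin * -2 - 2]
8. n6.key = 3  [S₁.fin + 11]
9. n7.mk = true  [terminal]
10. n8.lab = 15  [terminal]
11. n9.lab = 9  [terminal]
12. n6.ok = 4  [f₁.lab * -1 + 13]
13. n3.val = true  [S₁.fin > -9]
14. n3.fin = 26  [A.ok + S₁.fin + 30]
15. n2.key = 0  [(if S.val then S.fin else C.fin) - 26]
16. n10.acc = "qk"  [terminal]
17. n1.sig = false  [E.hot > 25]
18. n1.live = "qku"  [h.acc ++ "u"]
19. n0.val = true  [not E.sig]
20. n0.fin = 19  [len(E.live) + 16]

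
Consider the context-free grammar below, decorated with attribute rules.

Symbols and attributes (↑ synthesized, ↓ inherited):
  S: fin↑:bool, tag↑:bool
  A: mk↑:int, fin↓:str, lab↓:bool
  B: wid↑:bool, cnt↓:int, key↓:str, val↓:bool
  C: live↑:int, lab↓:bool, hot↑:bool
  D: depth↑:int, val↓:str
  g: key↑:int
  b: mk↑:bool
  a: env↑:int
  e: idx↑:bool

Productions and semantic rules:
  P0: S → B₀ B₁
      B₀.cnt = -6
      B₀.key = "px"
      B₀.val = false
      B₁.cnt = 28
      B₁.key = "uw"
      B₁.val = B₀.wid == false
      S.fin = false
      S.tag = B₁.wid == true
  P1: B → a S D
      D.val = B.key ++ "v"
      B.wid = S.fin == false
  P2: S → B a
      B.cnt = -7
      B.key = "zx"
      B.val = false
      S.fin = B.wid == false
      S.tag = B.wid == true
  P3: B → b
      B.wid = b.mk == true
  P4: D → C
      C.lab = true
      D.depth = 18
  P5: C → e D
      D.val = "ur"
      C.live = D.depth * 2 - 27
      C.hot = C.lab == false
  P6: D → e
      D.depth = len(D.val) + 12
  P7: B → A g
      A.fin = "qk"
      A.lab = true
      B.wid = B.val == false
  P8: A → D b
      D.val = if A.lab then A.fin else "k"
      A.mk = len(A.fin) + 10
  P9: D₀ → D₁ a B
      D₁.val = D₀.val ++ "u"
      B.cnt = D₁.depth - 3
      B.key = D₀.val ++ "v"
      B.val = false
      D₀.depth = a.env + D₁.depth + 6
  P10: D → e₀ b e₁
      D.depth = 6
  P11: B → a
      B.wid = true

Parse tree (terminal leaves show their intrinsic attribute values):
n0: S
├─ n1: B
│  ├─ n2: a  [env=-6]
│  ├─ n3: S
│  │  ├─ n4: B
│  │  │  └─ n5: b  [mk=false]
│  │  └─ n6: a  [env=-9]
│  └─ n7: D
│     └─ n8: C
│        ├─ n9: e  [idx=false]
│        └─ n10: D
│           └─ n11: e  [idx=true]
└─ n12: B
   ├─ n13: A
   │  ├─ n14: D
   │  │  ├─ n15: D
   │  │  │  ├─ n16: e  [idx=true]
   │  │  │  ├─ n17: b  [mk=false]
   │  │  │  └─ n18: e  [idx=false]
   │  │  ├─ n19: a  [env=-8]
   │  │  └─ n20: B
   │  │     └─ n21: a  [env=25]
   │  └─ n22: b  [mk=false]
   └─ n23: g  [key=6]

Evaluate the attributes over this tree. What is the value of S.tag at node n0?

1. n1.cnt = -6  [-6]
2. n1.key = "px"  ["px"]
3. n1.val = false  [false]
4. n2.env = -6  [terminal]
5. n4.cnt = -7  [-7]
6. n4.key = "zx"  ["zx"]
7. n4.val = false  [false]
8. n5.mk = false  [terminal]
9. n4.wid = false  [b.mk == true]
10. n6.env = -9  [terminal]
11. n3.fin = true  [B.wid == false]
12. n3.tag = false  [B.wid == true]
13. n7.val = "pxv"  [B.key ++ "v"]
14. n8.lab = true  [true]
15. n9.idx = false  [terminal]
16. n10.val = "ur"  ["ur"]
17. n11.idx = true  [terminal]
18. n10.depth = 14  [len(D.val) + 12]
19. n8.live = 1  [D.depth * 2 - 27]
20. n8.hot = false  [C.lab == false]
21. n7.depth = 18  [18]
22. n1.wid = false  [S.fin == false]
23. n12.cnt = 28  [28]
24. n12.key = "uw"  ["uw"]
25. n12.val = true  [B₀.wid == false]
26. n13.fin = "qk"  ["qk"]
27. n13.lab = true  [true]
28. n14.val = "qk"  [if A.lab then A.fin else "k"]
29. n15.val = "qku"  [D₀.val ++ "u"]
30. n16.idx = true  [terminal]
31. n17.mk = false  [terminal]
32. n18.idx = false  [terminal]
33. n15.depth = 6  [6]
34. n19.env = -8  [terminal]
35. n20.cnt = 3  [D₁.depth - 3]
36. n20.key = "qkv"  [D₀.val ++ "v"]
37. n20.val = false  [false]
38. n21.env = 25  [terminal]
39. n20.wid = true  [true]
40. n14.depth = 4  [a.env + D₁.depth + 6]
41. n22.mk = false  [terminal]
42. n13.mk = 12  [len(A.fin) + 10]
43. n23.key = 6  [terminal]
44. n12.wid = false  [B.val == false]
45. n0.fin = false  [false]
46. n0.tag = false  [B₁.wid == true]

false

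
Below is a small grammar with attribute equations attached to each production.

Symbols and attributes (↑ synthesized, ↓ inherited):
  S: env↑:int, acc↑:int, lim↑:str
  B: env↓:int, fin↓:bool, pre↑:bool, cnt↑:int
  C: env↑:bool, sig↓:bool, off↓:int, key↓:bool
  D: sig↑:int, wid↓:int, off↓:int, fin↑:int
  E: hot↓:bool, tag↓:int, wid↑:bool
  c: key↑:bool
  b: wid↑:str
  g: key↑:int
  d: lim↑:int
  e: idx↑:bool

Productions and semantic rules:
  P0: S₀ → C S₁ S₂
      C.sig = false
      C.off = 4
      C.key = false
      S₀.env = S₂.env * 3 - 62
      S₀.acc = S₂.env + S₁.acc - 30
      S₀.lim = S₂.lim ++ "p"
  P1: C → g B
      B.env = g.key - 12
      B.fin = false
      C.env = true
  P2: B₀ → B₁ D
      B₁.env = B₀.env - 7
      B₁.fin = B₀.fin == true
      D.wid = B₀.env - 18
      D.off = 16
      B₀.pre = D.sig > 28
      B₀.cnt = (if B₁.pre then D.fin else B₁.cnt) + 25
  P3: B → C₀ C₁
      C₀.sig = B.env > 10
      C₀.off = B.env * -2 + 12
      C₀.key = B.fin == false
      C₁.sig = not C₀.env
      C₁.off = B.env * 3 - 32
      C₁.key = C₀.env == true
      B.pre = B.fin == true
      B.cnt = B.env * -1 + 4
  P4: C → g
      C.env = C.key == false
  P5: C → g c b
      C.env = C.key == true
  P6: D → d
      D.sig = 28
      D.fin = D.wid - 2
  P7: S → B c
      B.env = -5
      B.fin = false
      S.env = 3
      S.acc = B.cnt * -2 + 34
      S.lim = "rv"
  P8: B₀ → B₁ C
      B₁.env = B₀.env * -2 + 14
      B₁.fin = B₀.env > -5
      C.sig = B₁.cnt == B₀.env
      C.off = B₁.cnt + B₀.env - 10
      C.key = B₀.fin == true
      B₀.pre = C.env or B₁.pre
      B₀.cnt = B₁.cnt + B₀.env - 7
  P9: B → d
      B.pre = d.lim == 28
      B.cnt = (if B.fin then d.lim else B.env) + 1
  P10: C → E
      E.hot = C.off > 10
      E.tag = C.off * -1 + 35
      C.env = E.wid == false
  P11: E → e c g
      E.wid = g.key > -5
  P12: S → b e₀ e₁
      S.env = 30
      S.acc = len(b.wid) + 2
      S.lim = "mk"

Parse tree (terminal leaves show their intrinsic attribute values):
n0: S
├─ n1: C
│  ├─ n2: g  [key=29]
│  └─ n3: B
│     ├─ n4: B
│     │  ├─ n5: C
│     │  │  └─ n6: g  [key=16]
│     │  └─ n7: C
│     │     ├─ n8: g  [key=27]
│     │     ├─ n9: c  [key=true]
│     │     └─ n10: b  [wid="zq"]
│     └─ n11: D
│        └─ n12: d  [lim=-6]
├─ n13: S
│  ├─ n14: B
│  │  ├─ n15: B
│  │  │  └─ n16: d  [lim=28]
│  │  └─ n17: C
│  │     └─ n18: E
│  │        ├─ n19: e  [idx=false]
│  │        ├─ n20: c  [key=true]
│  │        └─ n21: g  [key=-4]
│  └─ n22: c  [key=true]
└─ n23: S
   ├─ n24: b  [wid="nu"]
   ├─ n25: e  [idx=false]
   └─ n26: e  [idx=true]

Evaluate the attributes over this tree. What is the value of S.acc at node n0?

8

1. n1.sig = false  [false]
2. n1.off = 4  [4]
3. n1.key = false  [false]
4. n2.key = 29  [terminal]
5. n3.env = 17  [g.key - 12]
6. n3.fin = false  [false]
7. n4.env = 10  [B₀.env - 7]
8. n4.fin = false  [B₀.fin == true]
9. n5.sig = false  [B.env > 10]
10. n5.off = -8  [B.env * -2 + 12]
11. n5.key = true  [B.fin == false]
12. n6.key = 16  [terminal]
13. n5.env = false  [C.key == false]
14. n7.sig = true  [not C₀.env]
15. n7.off = -2  [B.env * 3 - 32]
16. n7.key = false  [C₀.env == true]
17. n8.key = 27  [terminal]
18. n9.key = true  [terminal]
19. n10.wid = "zq"  [terminal]
20. n7.env = false  [C.key == true]
21. n4.pre = false  [B.fin == true]
22. n4.cnt = -6  [B.env * -1 + 4]
23. n11.wid = -1  [B₀.env - 18]
24. n11.off = 16  [16]
25. n12.lim = -6  [terminal]
26. n11.sig = 28  [28]
27. n11.fin = -3  [D.wid - 2]
28. n3.pre = false  [D.sig > 28]
29. n3.cnt = 19  [(if B₁.pre then D.fin else B₁.cnt) + 25]
30. n1.env = true  [true]
31. n14.env = -5  [-5]
32. n14.fin = false  [false]
33. n15.env = 24  [B₀.env * -2 + 14]
34. n15.fin = false  [B₀.env > -5]
35. n16.lim = 28  [terminal]
36. n15.pre = true  [d.lim == 28]
37. n15.cnt = 25  [(if B.fin then d.lim else B.env) + 1]
38. n17.sig = false  [B₁.cnt == B₀.env]
39. n17.off = 10  [B₁.cnt + B₀.env - 10]
40. n17.key = false  [B₀.fin == true]
41. n18.hot = false  [C.off > 10]
42. n18.tag = 25  [C.off * -1 + 35]
43. n19.idx = false  [terminal]
44. n20.key = true  [terminal]
45. n21.key = -4  [terminal]
46. n18.wid = true  [g.key > -5]
47. n17.env = false  [E.wid == false]
48. n14.pre = true  [C.env or B₁.pre]
49. n14.cnt = 13  [B₁.cnt + B₀.env - 7]
50. n22.key = true  [terminal]
51. n13.env = 3  [3]
52. n13.acc = 8  [B.cnt * -2 + 34]
53. n13.lim = "rv"  ["rv"]
54. n24.wid = "nu"  [terminal]
55. n25.idx = false  [terminal]
56. n26.idx = true  [terminal]
57. n23.env = 30  [30]
58. n23.acc = 4  [len(b.wid) + 2]
59. n23.lim = "mk"  ["mk"]
60. n0.env = 28  [S₂.env * 3 - 62]
61. n0.acc = 8  [S₂.env + S₁.acc - 30]
62. n0.lim = "mkp"  [S₂.lim ++ "p"]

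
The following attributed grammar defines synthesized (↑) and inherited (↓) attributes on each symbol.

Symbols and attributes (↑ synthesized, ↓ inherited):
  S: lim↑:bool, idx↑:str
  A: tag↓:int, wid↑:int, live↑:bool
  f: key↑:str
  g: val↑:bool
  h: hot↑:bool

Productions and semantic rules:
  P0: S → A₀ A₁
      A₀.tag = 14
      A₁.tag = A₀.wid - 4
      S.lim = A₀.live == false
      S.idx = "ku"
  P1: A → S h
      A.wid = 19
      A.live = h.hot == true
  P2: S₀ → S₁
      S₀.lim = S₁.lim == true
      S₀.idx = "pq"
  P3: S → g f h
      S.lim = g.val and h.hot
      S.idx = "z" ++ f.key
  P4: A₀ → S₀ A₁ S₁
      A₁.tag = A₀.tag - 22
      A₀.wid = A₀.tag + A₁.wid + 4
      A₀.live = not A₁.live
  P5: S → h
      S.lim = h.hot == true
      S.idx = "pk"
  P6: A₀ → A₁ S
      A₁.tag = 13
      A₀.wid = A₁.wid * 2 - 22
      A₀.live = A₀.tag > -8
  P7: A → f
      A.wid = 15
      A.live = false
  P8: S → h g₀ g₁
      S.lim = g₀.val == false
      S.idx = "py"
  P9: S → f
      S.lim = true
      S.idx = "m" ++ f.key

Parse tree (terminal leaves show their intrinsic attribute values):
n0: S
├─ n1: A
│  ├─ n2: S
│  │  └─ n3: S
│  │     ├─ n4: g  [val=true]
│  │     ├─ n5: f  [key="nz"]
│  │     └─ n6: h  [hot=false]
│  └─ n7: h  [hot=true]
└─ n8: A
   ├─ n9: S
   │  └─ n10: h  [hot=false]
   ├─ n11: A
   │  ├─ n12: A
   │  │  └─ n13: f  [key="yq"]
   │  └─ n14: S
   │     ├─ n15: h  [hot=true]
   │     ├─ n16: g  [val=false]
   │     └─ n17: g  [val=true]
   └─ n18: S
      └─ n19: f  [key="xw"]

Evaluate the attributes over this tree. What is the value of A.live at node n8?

1. n1.tag = 14  [14]
2. n4.val = true  [terminal]
3. n5.key = "nz"  [terminal]
4. n6.hot = false  [terminal]
5. n3.lim = false  [g.val and h.hot]
6. n3.idx = "znz"  ["z" ++ f.key]
7. n2.lim = false  [S₁.lim == true]
8. n2.idx = "pq"  ["pq"]
9. n7.hot = true  [terminal]
10. n1.wid = 19  [19]
11. n1.live = true  [h.hot == true]
12. n8.tag = 15  [A₀.wid - 4]
13. n10.hot = false  [terminal]
14. n9.lim = false  [h.hot == true]
15. n9.idx = "pk"  ["pk"]
16. n11.tag = -7  [A₀.tag - 22]
17. n12.tag = 13  [13]
18. n13.key = "yq"  [terminal]
19. n12.wid = 15  [15]
20. n12.live = false  [false]
21. n15.hot = true  [terminal]
22. n16.val = false  [terminal]
23. n17.val = true  [terminal]
24. n14.lim = true  [g₀.val == false]
25. n14.idx = "py"  ["py"]
26. n11.wid = 8  [A₁.wid * 2 - 22]
27. n11.live = true  [A₀.tag > -8]
28. n19.key = "xw"  [terminal]
29. n18.lim = true  [true]
30. n18.idx = "mxw"  ["m" ++ f.key]
31. n8.wid = 27  [A₀.tag + A₁.wid + 4]
32. n8.live = false  [not A₁.live]
33. n0.lim = false  [A₀.live == false]
34. n0.idx = "ku"  ["ku"]

false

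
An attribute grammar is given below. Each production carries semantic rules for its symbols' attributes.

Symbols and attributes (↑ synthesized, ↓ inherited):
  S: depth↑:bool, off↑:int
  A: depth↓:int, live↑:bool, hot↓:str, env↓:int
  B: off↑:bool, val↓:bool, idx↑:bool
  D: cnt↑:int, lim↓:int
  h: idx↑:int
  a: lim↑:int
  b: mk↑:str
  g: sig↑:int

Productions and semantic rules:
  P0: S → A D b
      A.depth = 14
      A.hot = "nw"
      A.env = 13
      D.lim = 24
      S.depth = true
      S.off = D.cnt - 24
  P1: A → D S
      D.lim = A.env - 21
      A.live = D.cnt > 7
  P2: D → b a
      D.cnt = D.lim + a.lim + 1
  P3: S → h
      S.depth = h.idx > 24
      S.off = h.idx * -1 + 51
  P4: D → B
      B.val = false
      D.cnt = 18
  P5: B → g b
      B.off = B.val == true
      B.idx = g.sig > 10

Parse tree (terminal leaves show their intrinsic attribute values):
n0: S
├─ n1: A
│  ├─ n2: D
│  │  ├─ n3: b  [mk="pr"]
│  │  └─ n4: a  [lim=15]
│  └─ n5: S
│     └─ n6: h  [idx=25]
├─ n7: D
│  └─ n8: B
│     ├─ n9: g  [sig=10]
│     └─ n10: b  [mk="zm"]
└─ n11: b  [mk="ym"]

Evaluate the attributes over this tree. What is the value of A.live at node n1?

1. n1.depth = 14  [14]
2. n1.hot = "nw"  ["nw"]
3. n1.env = 13  [13]
4. n2.lim = -8  [A.env - 21]
5. n3.mk = "pr"  [terminal]
6. n4.lim = 15  [terminal]
7. n2.cnt = 8  [D.lim + a.lim + 1]
8. n6.idx = 25  [terminal]
9. n5.depth = true  [h.idx > 24]
10. n5.off = 26  [h.idx * -1 + 51]
11. n1.live = true  [D.cnt > 7]
12. n7.lim = 24  [24]
13. n8.val = false  [false]
14. n9.sig = 10  [terminal]
15. n10.mk = "zm"  [terminal]
16. n8.off = false  [B.val == true]
17. n8.idx = false  [g.sig > 10]
18. n7.cnt = 18  [18]
19. n11.mk = "ym"  [terminal]
20. n0.depth = true  [true]
21. n0.off = -6  [D.cnt - 24]

true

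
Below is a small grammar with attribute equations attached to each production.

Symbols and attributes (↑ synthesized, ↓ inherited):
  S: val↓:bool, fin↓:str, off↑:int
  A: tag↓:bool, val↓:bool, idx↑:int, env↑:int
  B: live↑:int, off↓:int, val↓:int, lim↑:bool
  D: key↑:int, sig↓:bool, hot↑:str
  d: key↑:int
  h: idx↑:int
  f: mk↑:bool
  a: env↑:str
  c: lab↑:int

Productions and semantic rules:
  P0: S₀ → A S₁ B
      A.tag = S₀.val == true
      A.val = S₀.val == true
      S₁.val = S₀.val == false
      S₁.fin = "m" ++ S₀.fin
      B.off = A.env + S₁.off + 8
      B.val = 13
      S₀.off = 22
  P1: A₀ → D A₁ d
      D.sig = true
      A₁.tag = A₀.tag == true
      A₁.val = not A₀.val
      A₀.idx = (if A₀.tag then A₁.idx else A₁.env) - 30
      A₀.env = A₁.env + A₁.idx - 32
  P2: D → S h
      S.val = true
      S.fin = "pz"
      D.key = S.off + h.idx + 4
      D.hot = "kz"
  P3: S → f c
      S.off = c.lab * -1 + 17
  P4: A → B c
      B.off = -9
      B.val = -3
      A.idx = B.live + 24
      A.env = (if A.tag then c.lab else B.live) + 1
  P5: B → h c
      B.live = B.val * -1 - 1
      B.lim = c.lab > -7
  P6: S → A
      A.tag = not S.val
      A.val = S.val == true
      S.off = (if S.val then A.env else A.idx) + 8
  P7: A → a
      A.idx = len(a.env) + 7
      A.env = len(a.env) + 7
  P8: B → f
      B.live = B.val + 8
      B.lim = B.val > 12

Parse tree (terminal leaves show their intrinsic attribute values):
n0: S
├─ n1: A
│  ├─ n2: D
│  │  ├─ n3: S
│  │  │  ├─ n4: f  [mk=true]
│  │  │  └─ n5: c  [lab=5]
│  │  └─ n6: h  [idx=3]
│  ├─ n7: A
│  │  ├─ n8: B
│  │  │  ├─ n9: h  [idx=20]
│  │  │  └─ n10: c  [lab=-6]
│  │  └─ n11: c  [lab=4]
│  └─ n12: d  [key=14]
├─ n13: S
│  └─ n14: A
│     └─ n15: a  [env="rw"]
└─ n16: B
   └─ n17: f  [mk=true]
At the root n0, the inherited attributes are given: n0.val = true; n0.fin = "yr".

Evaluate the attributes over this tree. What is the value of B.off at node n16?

1. n0.val = true  [given at root]
2. n0.fin = "yr"  [given at root]
3. n1.tag = true  [S₀.val == true]
4. n1.val = true  [S₀.val == true]
5. n2.sig = true  [true]
6. n3.val = true  [true]
7. n3.fin = "pz"  ["pz"]
8. n4.mk = true  [terminal]
9. n5.lab = 5  [terminal]
10. n3.off = 12  [c.lab * -1 + 17]
11. n6.idx = 3  [terminal]
12. n2.key = 19  [S.off + h.idx + 4]
13. n2.hot = "kz"  ["kz"]
14. n7.tag = true  [A₀.tag == true]
15. n7.val = false  [not A₀.val]
16. n8.off = -9  [-9]
17. n8.val = -3  [-3]
18. n9.idx = 20  [terminal]
19. n10.lab = -6  [terminal]
20. n8.live = 2  [B.val * -1 - 1]
21. n8.lim = true  [c.lab > -7]
22. n11.lab = 4  [terminal]
23. n7.idx = 26  [B.live + 24]
24. n7.env = 5  [(if A.tag then c.lab else B.live) + 1]
25. n12.key = 14  [terminal]
26. n1.idx = -4  [(if A₀.tag then A₁.idx else A₁.env) - 30]
27. n1.env = -1  [A₁.env + A₁.idx - 32]
28. n13.val = false  [S₀.val == false]
29. n13.fin = "myr"  ["m" ++ S₀.fin]
30. n14.tag = true  [not S.val]
31. n14.val = false  [S.val == true]
32. n15.env = "rw"  [terminal]
33. n14.idx = 9  [len(a.env) + 7]
34. n14.env = 9  [len(a.env) + 7]
35. n13.off = 17  [(if S.val then A.env else A.idx) + 8]
36. n16.off = 24  [A.env + S₁.off + 8]
37. n16.val = 13  [13]
38. n17.mk = true  [terminal]
39. n16.live = 21  [B.val + 8]
40. n16.lim = true  [B.val > 12]
41. n0.off = 22  [22]

24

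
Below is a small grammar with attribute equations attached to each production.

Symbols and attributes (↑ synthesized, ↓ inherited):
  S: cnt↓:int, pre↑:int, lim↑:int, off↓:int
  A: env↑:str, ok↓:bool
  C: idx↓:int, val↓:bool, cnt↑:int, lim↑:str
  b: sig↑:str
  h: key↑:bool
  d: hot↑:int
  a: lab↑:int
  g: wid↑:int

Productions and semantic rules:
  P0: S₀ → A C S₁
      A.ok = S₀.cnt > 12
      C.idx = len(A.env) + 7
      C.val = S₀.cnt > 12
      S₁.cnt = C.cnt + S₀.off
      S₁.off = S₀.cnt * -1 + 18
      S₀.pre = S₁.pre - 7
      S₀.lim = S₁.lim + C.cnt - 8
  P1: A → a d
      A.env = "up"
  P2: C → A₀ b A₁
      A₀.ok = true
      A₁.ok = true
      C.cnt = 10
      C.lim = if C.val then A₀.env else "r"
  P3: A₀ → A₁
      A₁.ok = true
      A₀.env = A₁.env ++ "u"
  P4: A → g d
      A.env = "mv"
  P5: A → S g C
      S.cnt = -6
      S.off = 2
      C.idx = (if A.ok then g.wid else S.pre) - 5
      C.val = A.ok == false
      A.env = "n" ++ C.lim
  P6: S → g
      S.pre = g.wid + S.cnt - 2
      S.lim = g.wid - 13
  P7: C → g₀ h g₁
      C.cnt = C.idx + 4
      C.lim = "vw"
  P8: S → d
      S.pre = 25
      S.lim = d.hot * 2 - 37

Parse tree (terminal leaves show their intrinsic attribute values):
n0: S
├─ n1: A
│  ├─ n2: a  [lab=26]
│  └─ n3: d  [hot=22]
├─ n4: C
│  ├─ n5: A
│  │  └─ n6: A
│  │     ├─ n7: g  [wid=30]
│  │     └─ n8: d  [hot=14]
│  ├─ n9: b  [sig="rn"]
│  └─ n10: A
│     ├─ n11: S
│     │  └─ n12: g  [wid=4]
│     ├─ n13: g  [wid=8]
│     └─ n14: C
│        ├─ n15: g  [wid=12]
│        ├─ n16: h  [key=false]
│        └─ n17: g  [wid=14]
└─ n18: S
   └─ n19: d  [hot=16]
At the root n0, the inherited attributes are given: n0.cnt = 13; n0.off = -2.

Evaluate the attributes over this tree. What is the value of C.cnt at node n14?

1. n0.cnt = 13  [given at root]
2. n0.off = -2  [given at root]
3. n1.ok = true  [S₀.cnt > 12]
4. n2.lab = 26  [terminal]
5. n3.hot = 22  [terminal]
6. n1.env = "up"  ["up"]
7. n4.idx = 9  [len(A.env) + 7]
8. n4.val = true  [S₀.cnt > 12]
9. n5.ok = true  [true]
10. n6.ok = true  [true]
11. n7.wid = 30  [terminal]
12. n8.hot = 14  [terminal]
13. n6.env = "mv"  ["mv"]
14. n5.env = "mvu"  [A₁.env ++ "u"]
15. n9.sig = "rn"  [terminal]
16. n10.ok = true  [true]
17. n11.cnt = -6  [-6]
18. n11.off = 2  [2]
19. n12.wid = 4  [terminal]
20. n11.pre = -4  [g.wid + S.cnt - 2]
21. n11.lim = -9  [g.wid - 13]
22. n13.wid = 8  [terminal]
23. n14.idx = 3  [(if A.ok then g.wid else S.pre) - 5]
24. n14.val = false  [A.ok == false]
25. n15.wid = 12  [terminal]
26. n16.key = false  [terminal]
27. n17.wid = 14  [terminal]
28. n14.cnt = 7  [C.idx + 4]
29. n14.lim = "vw"  ["vw"]
30. n10.env = "nvw"  ["n" ++ C.lim]
31. n4.cnt = 10  [10]
32. n4.lim = "mvu"  [if C.val then A₀.env else "r"]
33. n18.cnt = 8  [C.cnt + S₀.off]
34. n18.off = 5  [S₀.cnt * -1 + 18]
35. n19.hot = 16  [terminal]
36. n18.pre = 25  [25]
37. n18.lim = -5  [d.hot * 2 - 37]
38. n0.pre = 18  [S₁.pre - 7]
39. n0.lim = -3  [S₁.lim + C.cnt - 8]

7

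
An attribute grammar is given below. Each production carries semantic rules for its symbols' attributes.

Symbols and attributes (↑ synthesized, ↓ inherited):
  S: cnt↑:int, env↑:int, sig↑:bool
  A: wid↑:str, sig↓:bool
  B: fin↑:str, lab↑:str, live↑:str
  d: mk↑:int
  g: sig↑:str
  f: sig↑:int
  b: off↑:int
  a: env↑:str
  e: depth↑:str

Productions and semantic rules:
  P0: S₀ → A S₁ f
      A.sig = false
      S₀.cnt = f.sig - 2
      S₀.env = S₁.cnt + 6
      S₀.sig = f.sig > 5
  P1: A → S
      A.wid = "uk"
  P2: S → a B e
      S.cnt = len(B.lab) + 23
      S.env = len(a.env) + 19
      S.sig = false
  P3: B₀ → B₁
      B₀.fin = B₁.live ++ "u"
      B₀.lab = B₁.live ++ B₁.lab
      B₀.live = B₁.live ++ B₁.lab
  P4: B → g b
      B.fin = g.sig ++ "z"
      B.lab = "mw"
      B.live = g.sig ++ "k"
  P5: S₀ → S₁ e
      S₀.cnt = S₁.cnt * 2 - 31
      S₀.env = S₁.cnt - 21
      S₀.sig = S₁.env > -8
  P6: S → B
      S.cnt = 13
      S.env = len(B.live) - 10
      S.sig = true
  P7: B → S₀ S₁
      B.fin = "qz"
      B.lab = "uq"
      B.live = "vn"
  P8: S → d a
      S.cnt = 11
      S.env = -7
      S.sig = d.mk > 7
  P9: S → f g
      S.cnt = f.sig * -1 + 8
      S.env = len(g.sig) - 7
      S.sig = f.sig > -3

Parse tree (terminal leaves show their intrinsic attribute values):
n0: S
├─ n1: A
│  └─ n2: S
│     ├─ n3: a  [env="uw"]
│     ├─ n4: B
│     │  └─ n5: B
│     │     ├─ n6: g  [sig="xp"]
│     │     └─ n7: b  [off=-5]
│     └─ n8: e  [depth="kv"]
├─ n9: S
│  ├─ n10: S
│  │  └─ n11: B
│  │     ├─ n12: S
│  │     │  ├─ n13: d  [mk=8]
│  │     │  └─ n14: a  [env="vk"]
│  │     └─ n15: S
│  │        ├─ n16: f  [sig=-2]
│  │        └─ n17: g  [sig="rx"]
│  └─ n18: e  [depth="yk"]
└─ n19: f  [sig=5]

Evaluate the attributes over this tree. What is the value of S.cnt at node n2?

28

1. n1.sig = false  [false]
2. n3.env = "uw"  [terminal]
3. n6.sig = "xp"  [terminal]
4. n7.off = -5  [terminal]
5. n5.fin = "xpz"  [g.sig ++ "z"]
6. n5.lab = "mw"  ["mw"]
7. n5.live = "xpk"  [g.sig ++ "k"]
8. n4.fin = "xpku"  [B₁.live ++ "u"]
9. n4.lab = "xpkmw"  [B₁.live ++ B₁.lab]
10. n4.live = "xpkmw"  [B₁.live ++ B₁.lab]
11. n8.depth = "kv"  [terminal]
12. n2.cnt = 28  [len(B.lab) + 23]
13. n2.env = 21  [len(a.env) + 19]
14. n2.sig = false  [false]
15. n1.wid = "uk"  ["uk"]
16. n13.mk = 8  [terminal]
17. n14.env = "vk"  [terminal]
18. n12.cnt = 11  [11]
19. n12.env = -7  [-7]
20. n12.sig = true  [d.mk > 7]
21. n16.sig = -2  [terminal]
22. n17.sig = "rx"  [terminal]
23. n15.cnt = 10  [f.sig * -1 + 8]
24. n15.env = -5  [len(g.sig) - 7]
25. n15.sig = true  [f.sig > -3]
26. n11.fin = "qz"  ["qz"]
27. n11.lab = "uq"  ["uq"]
28. n11.live = "vn"  ["vn"]
29. n10.cnt = 13  [13]
30. n10.env = -8  [len(B.live) - 10]
31. n10.sig = true  [true]
32. n18.depth = "yk"  [terminal]
33. n9.cnt = -5  [S₁.cnt * 2 - 31]
34. n9.env = -8  [S₁.cnt - 21]
35. n9.sig = false  [S₁.env > -8]
36. n19.sig = 5  [terminal]
37. n0.cnt = 3  [f.sig - 2]
38. n0.env = 1  [S₁.cnt + 6]
39. n0.sig = false  [f.sig > 5]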